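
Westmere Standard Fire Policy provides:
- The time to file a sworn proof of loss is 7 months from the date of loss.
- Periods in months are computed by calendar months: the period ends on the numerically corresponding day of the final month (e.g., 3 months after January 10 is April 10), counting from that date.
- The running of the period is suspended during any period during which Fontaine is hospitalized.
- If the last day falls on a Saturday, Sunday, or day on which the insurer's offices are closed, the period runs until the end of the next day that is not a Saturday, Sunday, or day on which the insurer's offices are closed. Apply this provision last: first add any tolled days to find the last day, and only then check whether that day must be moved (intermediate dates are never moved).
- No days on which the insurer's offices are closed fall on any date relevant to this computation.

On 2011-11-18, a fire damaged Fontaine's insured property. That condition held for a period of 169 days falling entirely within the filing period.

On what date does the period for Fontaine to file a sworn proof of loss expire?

7 months after 2011-11-18 is June 18, 2012.
Tolling adds 169 days: June 18, 2012 + 169 days = December 4, 2012.
December 4, 2012 is a Tuesday and not a day on which the insurer's offices are closed, so no extension applies.

December 4, 2012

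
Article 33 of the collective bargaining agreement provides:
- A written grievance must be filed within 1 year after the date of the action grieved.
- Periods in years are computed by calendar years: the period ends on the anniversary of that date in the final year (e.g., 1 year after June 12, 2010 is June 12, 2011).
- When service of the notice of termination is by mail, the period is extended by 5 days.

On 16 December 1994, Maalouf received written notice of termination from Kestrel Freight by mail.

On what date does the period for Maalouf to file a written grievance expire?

1 year after 16 December 1994 is December 16, 1995.
Service was by mail, adding 5 days: December 16, 1995 + 5 days = December 21, 1995.

December 21, 1995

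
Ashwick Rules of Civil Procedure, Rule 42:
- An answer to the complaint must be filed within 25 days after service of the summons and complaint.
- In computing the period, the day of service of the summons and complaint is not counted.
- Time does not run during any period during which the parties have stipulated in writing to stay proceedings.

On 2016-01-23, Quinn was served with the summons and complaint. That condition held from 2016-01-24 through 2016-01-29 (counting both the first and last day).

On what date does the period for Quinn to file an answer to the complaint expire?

25 days after 2016-01-23 is February 17, 2016.
From January 24, 2016 through January 29, 2016 inclusive is 6 days; tolling adds 6 days: February 17, 2016 + 6 days = February 23, 2016.

February 23, 2016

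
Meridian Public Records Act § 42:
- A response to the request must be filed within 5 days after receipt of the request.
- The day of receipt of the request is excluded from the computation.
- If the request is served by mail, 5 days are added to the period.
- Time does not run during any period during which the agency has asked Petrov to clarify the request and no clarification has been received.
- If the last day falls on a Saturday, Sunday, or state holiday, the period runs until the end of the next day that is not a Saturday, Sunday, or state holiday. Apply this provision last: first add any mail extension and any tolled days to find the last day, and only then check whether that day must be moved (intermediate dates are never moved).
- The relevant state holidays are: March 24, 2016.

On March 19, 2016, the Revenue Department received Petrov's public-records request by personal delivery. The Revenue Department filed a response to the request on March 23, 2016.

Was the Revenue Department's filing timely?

Yes

5 days after March 19, 2016 is March 24, 2016.
Service was not by mail, so no mail extension applies.
March 24, 2016 is a listed holiday. The next qualifying day is March 25, 2016.
The deadline is March 25, 2016; the filing on March 23, 2016 is on or before that date.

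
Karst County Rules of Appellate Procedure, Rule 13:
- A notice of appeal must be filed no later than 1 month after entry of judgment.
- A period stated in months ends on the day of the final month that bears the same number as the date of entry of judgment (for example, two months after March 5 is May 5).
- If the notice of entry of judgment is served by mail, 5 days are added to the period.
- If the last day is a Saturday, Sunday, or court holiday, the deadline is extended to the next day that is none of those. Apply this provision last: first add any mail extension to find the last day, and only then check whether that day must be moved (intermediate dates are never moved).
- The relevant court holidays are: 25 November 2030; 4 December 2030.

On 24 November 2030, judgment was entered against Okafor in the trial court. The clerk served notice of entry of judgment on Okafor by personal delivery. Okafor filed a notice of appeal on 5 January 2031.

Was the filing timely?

No

1 month after 24 November 2030 is December 24, 2030.
Service was not by mail, so no mail extension applies.
December 24, 2030 is a Tuesday and not a court holiday, so no extension applies.
The deadline is December 24, 2030; the filing on January 5, 2031 is after that date.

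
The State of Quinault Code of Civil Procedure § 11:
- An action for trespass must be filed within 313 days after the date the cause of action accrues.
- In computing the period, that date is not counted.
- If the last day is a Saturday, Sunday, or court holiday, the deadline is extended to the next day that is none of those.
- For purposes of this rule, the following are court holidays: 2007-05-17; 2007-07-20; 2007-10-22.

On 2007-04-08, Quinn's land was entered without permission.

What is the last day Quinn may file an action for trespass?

February 15, 2008

313 days after 2007-04-08 is February 15, 2008.
February 15, 2008 is a Friday and not a court holiday, so no extension applies.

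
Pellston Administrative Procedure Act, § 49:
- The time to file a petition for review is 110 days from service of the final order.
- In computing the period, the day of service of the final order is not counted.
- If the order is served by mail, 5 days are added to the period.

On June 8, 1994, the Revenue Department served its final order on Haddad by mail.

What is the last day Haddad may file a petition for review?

110 days after June 8, 1994 is September 26, 1994.
Service was by mail, adding 5 days: September 26, 1994 + 5 days = October 1, 1994.

October 1, 1994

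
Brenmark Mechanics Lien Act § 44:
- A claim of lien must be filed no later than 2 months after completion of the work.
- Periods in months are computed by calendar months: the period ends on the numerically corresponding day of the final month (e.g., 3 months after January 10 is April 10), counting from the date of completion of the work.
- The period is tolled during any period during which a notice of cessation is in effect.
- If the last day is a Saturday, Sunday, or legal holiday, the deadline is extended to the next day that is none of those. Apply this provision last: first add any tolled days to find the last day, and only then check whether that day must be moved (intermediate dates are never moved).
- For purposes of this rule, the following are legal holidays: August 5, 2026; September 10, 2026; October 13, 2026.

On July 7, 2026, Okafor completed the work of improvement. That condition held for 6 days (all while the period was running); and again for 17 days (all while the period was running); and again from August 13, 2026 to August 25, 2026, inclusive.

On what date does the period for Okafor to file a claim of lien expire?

October 14, 2026

2 months after July 7, 2026 is September 7, 2026.
Tolling adds 6 days: September 7, 2026 + 6 days = September 13, 2026.
Tolling adds 17 days: September 13, 2026 + 17 days = September 30, 2026.
From August 13, 2026 through August 25, 2026 inclusive is 13 days; tolling adds 13 days: September 30, 2026 + 13 days = October 13, 2026.
October 13, 2026 is a listed holiday. The next qualifying day is October 14, 2026.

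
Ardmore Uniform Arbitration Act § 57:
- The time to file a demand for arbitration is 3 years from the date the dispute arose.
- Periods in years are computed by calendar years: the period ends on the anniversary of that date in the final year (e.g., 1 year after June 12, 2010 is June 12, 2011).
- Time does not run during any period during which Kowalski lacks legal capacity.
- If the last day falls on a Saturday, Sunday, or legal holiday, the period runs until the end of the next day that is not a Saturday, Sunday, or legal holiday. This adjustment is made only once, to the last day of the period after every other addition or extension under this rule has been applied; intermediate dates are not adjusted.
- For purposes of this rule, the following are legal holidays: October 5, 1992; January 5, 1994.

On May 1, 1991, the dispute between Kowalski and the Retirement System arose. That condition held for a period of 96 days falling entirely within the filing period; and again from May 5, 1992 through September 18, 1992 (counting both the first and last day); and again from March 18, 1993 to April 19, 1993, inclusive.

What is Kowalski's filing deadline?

3 years after May 1, 1991 is May 1, 1994.
Tolling adds 96 days: May 1, 1994 + 96 days = August 5, 1994.
From May 5, 1992 through September 18, 1992 inclusive is 137 days; tolling adds 137 days: August 5, 1994 + 137 days = December 20, 1994.
From March 18, 1993 through April 19, 1993 inclusive is 33 days; tolling adds 33 days: December 20, 1994 + 33 days = January 22, 1995.
January 22, 1995 is Sunday. The next qualifying day is January 23, 1995.

January 23, 1995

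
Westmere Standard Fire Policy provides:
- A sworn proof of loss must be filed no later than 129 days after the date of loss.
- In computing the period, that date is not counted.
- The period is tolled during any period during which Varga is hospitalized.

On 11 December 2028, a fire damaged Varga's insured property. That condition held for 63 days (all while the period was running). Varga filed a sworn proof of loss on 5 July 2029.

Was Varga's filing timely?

No

129 days after 11 December 2028 is April 19, 2029.
Tolling adds 63 days: April 19, 2029 + 63 days = June 21, 2029.
The deadline is June 21, 2029; the filing on July 5, 2029 is after that date.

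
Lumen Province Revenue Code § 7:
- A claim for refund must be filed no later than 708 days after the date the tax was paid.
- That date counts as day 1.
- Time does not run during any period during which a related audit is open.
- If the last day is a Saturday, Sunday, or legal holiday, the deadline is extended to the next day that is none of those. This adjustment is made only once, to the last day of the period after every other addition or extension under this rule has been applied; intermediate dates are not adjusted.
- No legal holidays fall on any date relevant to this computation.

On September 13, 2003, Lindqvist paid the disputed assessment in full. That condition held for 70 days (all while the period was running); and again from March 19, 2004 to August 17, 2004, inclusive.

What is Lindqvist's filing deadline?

March 30, 2006

Counting September 13, 2003 as day 1, day 708 is August 20, 2005.
Tolling adds 70 days: August 20, 2005 + 70 days = October 29, 2005.
From March 19, 2004 through August 17, 2004 inclusive is 152 days; tolling adds 152 days: October 29, 2005 + 152 days = March 30, 2006.
March 30, 2006 is a Thursday and not a legal holiday, so no extension applies.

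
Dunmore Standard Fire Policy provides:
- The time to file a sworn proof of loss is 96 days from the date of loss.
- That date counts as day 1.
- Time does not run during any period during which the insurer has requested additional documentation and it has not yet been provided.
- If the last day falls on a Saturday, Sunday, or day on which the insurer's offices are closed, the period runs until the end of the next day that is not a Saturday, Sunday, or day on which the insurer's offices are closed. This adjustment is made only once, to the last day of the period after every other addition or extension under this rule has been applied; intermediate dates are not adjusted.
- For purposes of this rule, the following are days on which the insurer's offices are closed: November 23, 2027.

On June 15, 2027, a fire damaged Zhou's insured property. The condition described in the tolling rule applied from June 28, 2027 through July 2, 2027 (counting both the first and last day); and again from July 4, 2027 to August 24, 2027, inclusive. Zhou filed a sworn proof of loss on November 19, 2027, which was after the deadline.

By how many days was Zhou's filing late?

4 days

Counting June 15, 2027 as day 1, day 96 is September 18, 2027.
From June 28, 2027 through July 2, 2027 inclusive is 5 days; tolling adds 5 days: September 18, 2027 + 5 days = September 23, 2027.
From July 4, 2027 through August 24, 2027 inclusive is 52 days; tolling adds 52 days: September 23, 2027 + 52 days = November 14, 2027.
November 14, 2027 is Sunday. The next qualifying day is November 15, 2027.
The deadline is November 15, 2027; from November 15, 2027 to November 19, 2027 is 4 days.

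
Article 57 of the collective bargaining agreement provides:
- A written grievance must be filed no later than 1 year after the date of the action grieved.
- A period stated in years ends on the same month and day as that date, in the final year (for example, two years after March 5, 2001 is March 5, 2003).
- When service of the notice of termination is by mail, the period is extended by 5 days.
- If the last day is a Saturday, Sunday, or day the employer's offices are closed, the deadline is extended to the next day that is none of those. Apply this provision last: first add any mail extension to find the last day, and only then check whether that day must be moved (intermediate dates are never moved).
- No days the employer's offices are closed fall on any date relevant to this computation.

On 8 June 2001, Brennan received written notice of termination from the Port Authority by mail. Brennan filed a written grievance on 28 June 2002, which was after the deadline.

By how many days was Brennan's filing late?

1 year after 8 June 2001 is June 8, 2002.
Service was by mail, adding 5 days: June 8, 2002 + 5 days = June 13, 2002.
June 13, 2002 is a Thursday and not a day the employer's offices are closed, so no extension applies.
The deadline is June 13, 2002; from June 13, 2002 to June 28, 2002 is 15 days.

15 days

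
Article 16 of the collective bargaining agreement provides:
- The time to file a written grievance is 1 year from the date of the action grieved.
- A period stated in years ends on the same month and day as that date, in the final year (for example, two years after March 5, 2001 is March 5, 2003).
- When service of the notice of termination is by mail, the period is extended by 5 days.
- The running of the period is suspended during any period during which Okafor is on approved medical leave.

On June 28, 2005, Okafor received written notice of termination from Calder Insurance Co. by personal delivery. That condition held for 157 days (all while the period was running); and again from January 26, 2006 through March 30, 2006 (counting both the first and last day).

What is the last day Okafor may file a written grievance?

February 4, 2007

1 year after June 28, 2005 is June 28, 2006.
Service was not by mail, so no mail extension applies.
Tolling adds 157 days: June 28, 2006 + 157 days = December 2, 2006.
From January 26, 2006 through March 30, 2006 inclusive is 64 days; tolling adds 64 days: December 2, 2006 + 64 days = February 4, 2007.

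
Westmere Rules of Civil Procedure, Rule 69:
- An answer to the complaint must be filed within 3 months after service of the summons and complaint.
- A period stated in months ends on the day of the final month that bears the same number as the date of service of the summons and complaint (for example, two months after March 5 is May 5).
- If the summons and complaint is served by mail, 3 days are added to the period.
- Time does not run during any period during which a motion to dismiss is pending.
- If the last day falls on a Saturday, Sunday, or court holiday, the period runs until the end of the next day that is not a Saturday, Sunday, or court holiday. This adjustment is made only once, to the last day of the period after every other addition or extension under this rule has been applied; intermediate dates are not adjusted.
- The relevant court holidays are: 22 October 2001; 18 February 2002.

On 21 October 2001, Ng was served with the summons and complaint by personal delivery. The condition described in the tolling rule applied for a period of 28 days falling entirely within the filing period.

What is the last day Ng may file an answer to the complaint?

3 months after 21 October 2001 is January 21, 2002.
Service was not by mail, so no mail extension applies.
Tolling adds 28 days: January 21, 2002 + 28 days = February 18, 2002.
February 18, 2002 is a listed holiday. The next qualifying day is February 19, 2002.

February 19, 2002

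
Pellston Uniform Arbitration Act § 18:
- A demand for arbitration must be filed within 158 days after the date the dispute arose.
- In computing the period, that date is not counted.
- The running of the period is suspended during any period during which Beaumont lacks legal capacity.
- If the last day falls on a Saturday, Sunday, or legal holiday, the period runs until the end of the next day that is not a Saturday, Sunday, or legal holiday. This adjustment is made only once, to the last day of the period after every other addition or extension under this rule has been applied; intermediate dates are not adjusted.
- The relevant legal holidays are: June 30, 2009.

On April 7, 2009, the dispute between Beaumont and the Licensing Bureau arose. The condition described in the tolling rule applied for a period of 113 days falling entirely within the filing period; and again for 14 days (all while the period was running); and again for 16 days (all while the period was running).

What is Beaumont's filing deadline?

February 2, 2010

158 days after April 7, 2009 is September 12, 2009.
Tolling adds 113 days: September 12, 2009 + 113 days = January 3, 2010.
Tolling adds 14 days: January 3, 2010 + 14 days = January 17, 2010.
Tolling adds 16 days: January 17, 2010 + 16 days = February 2, 2010.
February 2, 2010 is a Tuesday and not a legal holiday, so no extension applies.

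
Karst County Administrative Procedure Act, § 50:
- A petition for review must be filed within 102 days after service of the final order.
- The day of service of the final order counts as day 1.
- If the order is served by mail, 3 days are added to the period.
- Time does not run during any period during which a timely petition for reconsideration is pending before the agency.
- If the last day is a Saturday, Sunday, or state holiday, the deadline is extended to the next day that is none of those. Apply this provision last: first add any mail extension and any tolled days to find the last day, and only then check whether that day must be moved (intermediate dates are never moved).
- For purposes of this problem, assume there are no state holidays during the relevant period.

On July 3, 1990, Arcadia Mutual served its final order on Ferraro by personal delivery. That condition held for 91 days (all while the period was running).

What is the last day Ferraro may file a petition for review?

January 11, 1991

Counting July 3, 1990 as day 1, day 102 is October 12, 1990.
Service was not by mail, so no mail extension applies.
Tolling adds 91 days: October 12, 1990 + 91 days = January 11, 1991.
January 11, 1991 is a Friday and not a state holiday, so no extension applies.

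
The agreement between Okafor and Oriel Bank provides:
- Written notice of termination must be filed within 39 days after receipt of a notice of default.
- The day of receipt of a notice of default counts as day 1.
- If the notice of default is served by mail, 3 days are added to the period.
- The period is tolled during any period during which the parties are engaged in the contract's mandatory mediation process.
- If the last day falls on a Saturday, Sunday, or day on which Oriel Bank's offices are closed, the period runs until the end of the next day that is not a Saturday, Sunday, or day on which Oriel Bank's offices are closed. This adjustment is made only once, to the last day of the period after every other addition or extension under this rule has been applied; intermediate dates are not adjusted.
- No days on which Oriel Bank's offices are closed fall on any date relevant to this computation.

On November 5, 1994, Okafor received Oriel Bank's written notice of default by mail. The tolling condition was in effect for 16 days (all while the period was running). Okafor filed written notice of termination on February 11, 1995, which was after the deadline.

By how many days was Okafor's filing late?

40 days

Counting November 5, 1994 as day 1, day 39 is December 13, 1994.
Service was by mail, adding 3 days: December 13, 1994 + 3 days = December 16, 1994.
Tolling adds 16 days: December 16, 1994 + 16 days = January 1, 1995.
January 1, 1995 is Sunday. The next qualifying day is January 2, 1995.
The deadline is January 2, 1995; from January 2, 1995 to February 11, 1995 is 40 days.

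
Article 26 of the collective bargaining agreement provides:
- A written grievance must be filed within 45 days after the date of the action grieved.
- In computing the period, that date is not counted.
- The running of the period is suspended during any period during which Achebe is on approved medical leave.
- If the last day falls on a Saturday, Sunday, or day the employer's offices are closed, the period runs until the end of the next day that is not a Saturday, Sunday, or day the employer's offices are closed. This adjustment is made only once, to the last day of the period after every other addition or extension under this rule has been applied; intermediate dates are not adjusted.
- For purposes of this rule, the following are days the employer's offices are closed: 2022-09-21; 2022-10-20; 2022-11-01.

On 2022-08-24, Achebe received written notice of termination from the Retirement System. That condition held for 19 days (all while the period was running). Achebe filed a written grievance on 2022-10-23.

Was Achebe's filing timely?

Yes

45 days after 2022-08-24 is October 8, 2022.
Tolling adds 19 days: October 8, 2022 + 19 days = October 27, 2022.
October 27, 2022 is a Thursday and not a day the employer's offices are closed, so no extension applies.
The deadline is October 27, 2022; the filing on October 23, 2022 is on or before that date.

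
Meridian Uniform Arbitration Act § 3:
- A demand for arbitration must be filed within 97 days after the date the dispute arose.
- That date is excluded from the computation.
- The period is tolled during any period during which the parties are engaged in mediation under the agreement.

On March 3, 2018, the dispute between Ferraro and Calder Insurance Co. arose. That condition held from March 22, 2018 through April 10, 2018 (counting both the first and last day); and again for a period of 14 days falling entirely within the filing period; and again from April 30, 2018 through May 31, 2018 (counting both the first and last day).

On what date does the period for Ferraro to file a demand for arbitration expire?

August 13, 2018

97 days after March 3, 2018 is June 8, 2018.
From March 22, 2018 through April 10, 2018 inclusive is 20 days; tolling adds 20 days: June 8, 2018 + 20 days = June 28, 2018.
Tolling adds 14 days: June 28, 2018 + 14 days = July 12, 2018.
From April 30, 2018 through May 31, 2018 inclusive is 32 days; tolling adds 32 days: July 12, 2018 + 32 days = August 13, 2018.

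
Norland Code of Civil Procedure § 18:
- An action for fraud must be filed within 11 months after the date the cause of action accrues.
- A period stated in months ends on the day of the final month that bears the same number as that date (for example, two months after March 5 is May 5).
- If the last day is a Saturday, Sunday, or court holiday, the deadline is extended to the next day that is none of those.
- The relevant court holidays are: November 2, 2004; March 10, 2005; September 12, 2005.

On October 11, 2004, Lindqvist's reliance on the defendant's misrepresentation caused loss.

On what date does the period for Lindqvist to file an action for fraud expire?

September 13, 2005

11 months after October 11, 2004 is September 11, 2005.
September 11, 2005 is Sunday; September 12, 2005 is a listed holiday. The next qualifying day is September 13, 2005.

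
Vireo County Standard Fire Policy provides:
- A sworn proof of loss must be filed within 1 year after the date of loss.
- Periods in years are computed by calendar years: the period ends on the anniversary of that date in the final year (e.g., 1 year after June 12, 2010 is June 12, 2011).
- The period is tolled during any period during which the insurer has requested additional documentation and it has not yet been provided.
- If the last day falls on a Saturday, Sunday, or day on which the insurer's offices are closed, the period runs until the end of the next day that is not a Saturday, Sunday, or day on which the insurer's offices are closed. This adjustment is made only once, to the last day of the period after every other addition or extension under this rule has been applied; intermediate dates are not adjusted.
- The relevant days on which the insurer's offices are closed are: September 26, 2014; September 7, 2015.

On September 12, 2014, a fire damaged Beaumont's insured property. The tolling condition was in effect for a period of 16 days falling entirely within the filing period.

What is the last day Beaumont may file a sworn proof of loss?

September 28, 2015

1 year after September 12, 2014 is September 12, 2015.
Tolling adds 16 days: September 12, 2015 + 16 days = September 28, 2015.
September 28, 2015 is a Monday and not a day on which the insurer's offices are closed, so no extension applies.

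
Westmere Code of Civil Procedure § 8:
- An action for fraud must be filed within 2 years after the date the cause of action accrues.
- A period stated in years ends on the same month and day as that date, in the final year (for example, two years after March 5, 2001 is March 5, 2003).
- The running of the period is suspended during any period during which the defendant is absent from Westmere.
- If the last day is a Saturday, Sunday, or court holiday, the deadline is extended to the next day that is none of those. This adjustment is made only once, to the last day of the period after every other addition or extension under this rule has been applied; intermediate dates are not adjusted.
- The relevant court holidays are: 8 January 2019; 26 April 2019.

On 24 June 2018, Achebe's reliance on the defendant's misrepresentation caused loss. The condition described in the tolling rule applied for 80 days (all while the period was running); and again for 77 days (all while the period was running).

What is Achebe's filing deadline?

November 30, 2020

2 years after 24 June 2018 is June 24, 2020.
Tolling adds 80 days: June 24, 2020 + 80 days = September 12, 2020.
Tolling adds 77 days: September 12, 2020 + 77 days = November 28, 2020.
November 28, 2020 is Saturday; November 29, 2020 is Sunday. The next qualifying day is November 30, 2020.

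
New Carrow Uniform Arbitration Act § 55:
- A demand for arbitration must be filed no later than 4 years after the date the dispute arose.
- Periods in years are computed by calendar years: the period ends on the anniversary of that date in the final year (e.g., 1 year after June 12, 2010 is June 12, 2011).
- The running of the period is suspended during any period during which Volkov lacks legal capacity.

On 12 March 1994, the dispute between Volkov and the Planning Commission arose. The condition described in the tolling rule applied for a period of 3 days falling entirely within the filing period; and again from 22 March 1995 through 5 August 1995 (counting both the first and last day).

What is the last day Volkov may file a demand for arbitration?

July 30, 1998

4 years after 12 March 1994 is March 12, 1998.
Tolling adds 3 days: March 12, 1998 + 3 days = March 15, 1998.
From March 22, 1995 through August 5, 1995 inclusive is 137 days; tolling adds 137 days: March 15, 1998 + 137 days = July 30, 1998.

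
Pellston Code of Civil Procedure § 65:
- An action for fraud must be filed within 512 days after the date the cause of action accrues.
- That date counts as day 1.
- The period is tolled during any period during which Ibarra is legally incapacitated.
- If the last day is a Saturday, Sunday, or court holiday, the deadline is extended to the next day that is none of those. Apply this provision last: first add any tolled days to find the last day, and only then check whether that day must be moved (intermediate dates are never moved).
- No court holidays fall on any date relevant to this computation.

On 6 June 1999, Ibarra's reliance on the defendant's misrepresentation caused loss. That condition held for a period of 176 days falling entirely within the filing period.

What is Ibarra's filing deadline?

April 23, 2001

Counting 6 June 1999 as day 1, day 512 is October 29, 2000.
Tolling adds 176 days: October 29, 2000 + 176 days = April 23, 2001.
April 23, 2001 is a Monday and not a court holiday, so no extension applies.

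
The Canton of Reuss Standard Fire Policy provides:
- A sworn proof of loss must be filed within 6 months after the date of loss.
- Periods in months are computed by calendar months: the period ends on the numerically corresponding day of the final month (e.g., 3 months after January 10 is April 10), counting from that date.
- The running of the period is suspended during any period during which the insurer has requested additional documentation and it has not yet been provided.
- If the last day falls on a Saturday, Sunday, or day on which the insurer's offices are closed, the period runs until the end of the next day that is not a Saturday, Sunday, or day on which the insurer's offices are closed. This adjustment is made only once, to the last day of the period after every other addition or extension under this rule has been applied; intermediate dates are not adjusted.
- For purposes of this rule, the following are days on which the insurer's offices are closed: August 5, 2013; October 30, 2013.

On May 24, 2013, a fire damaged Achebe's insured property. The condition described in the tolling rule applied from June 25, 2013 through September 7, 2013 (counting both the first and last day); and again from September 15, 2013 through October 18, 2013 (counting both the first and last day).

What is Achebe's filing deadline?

March 13, 2014

6 months after May 24, 2013 is November 24, 2013.
From June 25, 2013 through September 7, 2013 inclusive is 75 days; tolling adds 75 days: November 24, 2013 + 75 days = February 7, 2014.
From September 15, 2013 through October 18, 2013 inclusive is 34 days; tolling adds 34 days: February 7, 2014 + 34 days = March 13, 2014.
March 13, 2014 is a Thursday and not a day on which the insurer's offices are closed, so no extension applies.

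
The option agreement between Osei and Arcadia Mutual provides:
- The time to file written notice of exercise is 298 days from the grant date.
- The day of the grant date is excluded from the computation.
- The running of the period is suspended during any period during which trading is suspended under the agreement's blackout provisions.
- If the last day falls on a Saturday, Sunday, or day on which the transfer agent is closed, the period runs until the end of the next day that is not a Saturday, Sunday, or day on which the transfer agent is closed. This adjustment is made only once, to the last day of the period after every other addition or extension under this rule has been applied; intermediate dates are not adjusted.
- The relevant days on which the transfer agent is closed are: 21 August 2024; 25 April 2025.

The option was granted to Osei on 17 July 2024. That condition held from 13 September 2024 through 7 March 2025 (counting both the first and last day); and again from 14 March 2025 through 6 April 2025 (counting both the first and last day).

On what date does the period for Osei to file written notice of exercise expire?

November 27, 2025

298 days after 17 July 2024 is May 11, 2025.
From September 13, 2024 through March 7, 2025 inclusive is 176 days; tolling adds 176 days: May 11, 2025 + 176 days = November 3, 2025.
From March 14, 2025 through April 6, 2025 inclusive is 24 days; tolling adds 24 days: November 3, 2025 + 24 days = November 27, 2025.
November 27, 2025 is a Thursday and not a day on which the transfer agent is closed, so no extension applies.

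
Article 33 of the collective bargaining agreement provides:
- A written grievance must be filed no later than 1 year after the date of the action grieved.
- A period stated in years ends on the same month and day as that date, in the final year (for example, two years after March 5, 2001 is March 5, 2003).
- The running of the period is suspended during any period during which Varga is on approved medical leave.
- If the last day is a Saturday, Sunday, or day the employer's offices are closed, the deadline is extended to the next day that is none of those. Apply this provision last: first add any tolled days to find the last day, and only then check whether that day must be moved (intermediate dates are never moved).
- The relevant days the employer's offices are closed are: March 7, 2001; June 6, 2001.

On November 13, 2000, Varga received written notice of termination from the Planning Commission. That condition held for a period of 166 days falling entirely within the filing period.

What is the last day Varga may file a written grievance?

April 29, 2002

1 year after November 13, 2000 is November 13, 2001.
Tolling adds 166 days: November 13, 2001 + 166 days = April 28, 2002.
April 28, 2002 is Sunday. The next qualifying day is April 29, 2002.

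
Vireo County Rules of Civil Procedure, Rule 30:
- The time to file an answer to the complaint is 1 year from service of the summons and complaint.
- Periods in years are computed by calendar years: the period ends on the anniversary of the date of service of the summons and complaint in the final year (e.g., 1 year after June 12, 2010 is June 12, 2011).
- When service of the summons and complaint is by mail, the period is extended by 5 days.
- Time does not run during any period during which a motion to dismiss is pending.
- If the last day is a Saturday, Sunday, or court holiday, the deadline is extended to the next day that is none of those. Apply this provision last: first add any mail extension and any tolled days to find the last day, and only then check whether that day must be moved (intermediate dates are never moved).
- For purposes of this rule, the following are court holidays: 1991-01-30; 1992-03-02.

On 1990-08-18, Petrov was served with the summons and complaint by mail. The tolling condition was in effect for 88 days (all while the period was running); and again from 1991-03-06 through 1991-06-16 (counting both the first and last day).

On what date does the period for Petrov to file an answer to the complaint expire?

1 year after 1990-08-18 is August 18, 1991.
Service was by mail, adding 5 days: August 18, 1991 + 5 days = August 23, 1991.
Tolling adds 88 days: August 23, 1991 + 88 days = November 19, 1991.
From March 6, 1991 through June 16, 1991 inclusive is 103 days; tolling adds 103 days: November 19, 1991 + 103 days = March 1, 1992.
March 1, 1992 is Sunday; March 2, 1992 is a listed holiday. The next qualifying day is March 3, 1992.

March 3, 1992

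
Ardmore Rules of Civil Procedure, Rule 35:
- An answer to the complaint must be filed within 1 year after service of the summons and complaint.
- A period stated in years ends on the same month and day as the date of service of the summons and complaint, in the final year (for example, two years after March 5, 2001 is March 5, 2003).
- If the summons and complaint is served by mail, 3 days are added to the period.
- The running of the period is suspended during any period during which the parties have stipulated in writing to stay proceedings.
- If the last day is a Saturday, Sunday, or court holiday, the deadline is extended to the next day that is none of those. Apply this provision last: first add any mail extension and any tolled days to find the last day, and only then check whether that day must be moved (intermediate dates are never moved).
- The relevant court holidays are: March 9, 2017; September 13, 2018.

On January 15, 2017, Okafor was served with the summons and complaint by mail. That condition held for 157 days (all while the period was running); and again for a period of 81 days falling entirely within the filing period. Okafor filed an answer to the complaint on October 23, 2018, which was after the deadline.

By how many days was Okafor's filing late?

1 year after January 15, 2017 is January 15, 2018.
Service was by mail, adding 3 days: January 15, 2018 + 3 days = January 18, 2018.
Tolling adds 157 days: January 18, 2018 + 157 days = June 24, 2018.
Tolling adds 81 days: June 24, 2018 + 81 days = September 13, 2018.
September 13, 2018 is a listed holiday. The next qualifying day is September 14, 2018.
The deadline is September 14, 2018; from September 14, 2018 to October 23, 2018 is 39 days.

39 days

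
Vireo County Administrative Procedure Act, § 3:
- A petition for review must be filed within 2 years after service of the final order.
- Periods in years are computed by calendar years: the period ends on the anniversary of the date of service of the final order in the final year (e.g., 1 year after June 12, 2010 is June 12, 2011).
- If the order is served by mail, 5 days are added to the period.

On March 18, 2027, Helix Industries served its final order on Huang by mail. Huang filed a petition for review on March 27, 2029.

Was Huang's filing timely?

No

2 years after March 18, 2027 is March 18, 2029.
Service was by mail, adding 5 days: March 18, 2029 + 5 days = March 23, 2029.
The deadline is March 23, 2029; the filing on March 27, 2029 is after that date.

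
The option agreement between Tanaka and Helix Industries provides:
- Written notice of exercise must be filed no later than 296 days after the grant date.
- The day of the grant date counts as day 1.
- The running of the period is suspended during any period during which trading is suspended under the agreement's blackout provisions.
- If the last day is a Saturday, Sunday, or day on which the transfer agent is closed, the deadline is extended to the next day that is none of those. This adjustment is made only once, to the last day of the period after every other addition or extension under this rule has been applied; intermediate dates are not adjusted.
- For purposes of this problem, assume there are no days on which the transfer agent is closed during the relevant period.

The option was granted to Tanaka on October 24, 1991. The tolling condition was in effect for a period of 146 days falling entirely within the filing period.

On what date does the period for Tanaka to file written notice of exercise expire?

Counting October 24, 1991 as day 1, day 296 is August 14, 1992.
Tolling adds 146 days: August 14, 1992 + 146 days = January 7, 1993.
January 7, 1993 is a Thursday and not a day on which the transfer agent is closed, so no extension applies.

January 7, 1993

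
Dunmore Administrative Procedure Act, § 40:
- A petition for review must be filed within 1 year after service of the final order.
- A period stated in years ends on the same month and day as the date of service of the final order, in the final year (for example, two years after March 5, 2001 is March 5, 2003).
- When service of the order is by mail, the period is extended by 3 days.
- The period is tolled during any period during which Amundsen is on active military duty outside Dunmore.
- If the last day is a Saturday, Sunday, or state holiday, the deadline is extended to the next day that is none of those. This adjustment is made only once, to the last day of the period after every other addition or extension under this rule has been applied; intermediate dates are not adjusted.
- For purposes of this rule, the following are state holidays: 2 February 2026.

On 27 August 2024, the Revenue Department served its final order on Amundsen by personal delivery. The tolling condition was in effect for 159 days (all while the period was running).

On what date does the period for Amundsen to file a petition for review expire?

1 year after 27 August 2024 is August 27, 2025.
Service was not by mail, so no mail extension applies.
Tolling adds 159 days: August 27, 2025 + 159 days = February 2, 2026.
February 2, 2026 is a listed holiday. The next qualifying day is February 3, 2026.

February 3, 2026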